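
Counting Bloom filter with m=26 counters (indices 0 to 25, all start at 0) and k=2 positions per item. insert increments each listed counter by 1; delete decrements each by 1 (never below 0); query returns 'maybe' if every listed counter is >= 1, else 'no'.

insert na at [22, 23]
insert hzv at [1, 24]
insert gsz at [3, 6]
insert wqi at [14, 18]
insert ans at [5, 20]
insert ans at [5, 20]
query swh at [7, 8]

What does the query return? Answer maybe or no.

Answer: no

Derivation:
Step 1: insert na at [22, 23] -> counters=[0,0,0,0,0,0,0,0,0,0,0,0,0,0,0,0,0,0,0,0,0,0,1,1,0,0]
Step 2: insert hzv at [1, 24] -> counters=[0,1,0,0,0,0,0,0,0,0,0,0,0,0,0,0,0,0,0,0,0,0,1,1,1,0]
Step 3: insert gsz at [3, 6] -> counters=[0,1,0,1,0,0,1,0,0,0,0,0,0,0,0,0,0,0,0,0,0,0,1,1,1,0]
Step 4: insert wqi at [14, 18] -> counters=[0,1,0,1,0,0,1,0,0,0,0,0,0,0,1,0,0,0,1,0,0,0,1,1,1,0]
Step 5: insert ans at [5, 20] -> counters=[0,1,0,1,0,1,1,0,0,0,0,0,0,0,1,0,0,0,1,0,1,0,1,1,1,0]
Step 6: insert ans at [5, 20] -> counters=[0,1,0,1,0,2,1,0,0,0,0,0,0,0,1,0,0,0,1,0,2,0,1,1,1,0]
Query swh: check counters[7]=0 counters[8]=0 -> no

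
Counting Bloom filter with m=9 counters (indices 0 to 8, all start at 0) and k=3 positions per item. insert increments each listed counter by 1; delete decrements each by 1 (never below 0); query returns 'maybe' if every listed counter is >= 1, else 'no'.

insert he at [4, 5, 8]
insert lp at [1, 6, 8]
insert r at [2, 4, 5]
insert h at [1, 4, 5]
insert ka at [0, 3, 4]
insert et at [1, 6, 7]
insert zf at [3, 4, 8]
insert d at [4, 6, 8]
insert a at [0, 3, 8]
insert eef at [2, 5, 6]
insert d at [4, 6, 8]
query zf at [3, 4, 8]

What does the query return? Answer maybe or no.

Step 1: insert he at [4, 5, 8] -> counters=[0,0,0,0,1,1,0,0,1]
Step 2: insert lp at [1, 6, 8] -> counters=[0,1,0,0,1,1,1,0,2]
Step 3: insert r at [2, 4, 5] -> counters=[0,1,1,0,2,2,1,0,2]
Step 4: insert h at [1, 4, 5] -> counters=[0,2,1,0,3,3,1,0,2]
Step 5: insert ka at [0, 3, 4] -> counters=[1,2,1,1,4,3,1,0,2]
Step 6: insert et at [1, 6, 7] -> counters=[1,3,1,1,4,3,2,1,2]
Step 7: insert zf at [3, 4, 8] -> counters=[1,3,1,2,5,3,2,1,3]
Step 8: insert d at [4, 6, 8] -> counters=[1,3,1,2,6,3,3,1,4]
Step 9: insert a at [0, 3, 8] -> counters=[2,3,1,3,6,3,3,1,5]
Step 10: insert eef at [2, 5, 6] -> counters=[2,3,2,3,6,4,4,1,5]
Step 11: insert d at [4, 6, 8] -> counters=[2,3,2,3,7,4,5,1,6]
Query zf: check counters[3]=3 counters[4]=7 counters[8]=6 -> maybe

Answer: maybe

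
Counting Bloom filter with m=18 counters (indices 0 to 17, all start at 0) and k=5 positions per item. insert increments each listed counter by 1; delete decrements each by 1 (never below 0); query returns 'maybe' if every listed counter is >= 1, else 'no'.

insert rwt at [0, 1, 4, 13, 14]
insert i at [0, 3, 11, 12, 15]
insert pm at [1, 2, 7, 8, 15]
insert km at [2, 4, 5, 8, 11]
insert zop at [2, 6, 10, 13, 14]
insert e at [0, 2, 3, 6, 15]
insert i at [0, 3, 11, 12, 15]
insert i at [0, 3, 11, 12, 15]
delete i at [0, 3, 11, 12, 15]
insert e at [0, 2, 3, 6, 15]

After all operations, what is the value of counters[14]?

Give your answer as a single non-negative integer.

Answer: 2

Derivation:
Step 1: insert rwt at [0, 1, 4, 13, 14] -> counters=[1,1,0,0,1,0,0,0,0,0,0,0,0,1,1,0,0,0]
Step 2: insert i at [0, 3, 11, 12, 15] -> counters=[2,1,0,1,1,0,0,0,0,0,0,1,1,1,1,1,0,0]
Step 3: insert pm at [1, 2, 7, 8, 15] -> counters=[2,2,1,1,1,0,0,1,1,0,0,1,1,1,1,2,0,0]
Step 4: insert km at [2, 4, 5, 8, 11] -> counters=[2,2,2,1,2,1,0,1,2,0,0,2,1,1,1,2,0,0]
Step 5: insert zop at [2, 6, 10, 13, 14] -> counters=[2,2,3,1,2,1,1,1,2,0,1,2,1,2,2,2,0,0]
Step 6: insert e at [0, 2, 3, 6, 15] -> counters=[3,2,4,2,2,1,2,1,2,0,1,2,1,2,2,3,0,0]
Step 7: insert i at [0, 3, 11, 12, 15] -> counters=[4,2,4,3,2,1,2,1,2,0,1,3,2,2,2,4,0,0]
Step 8: insert i at [0, 3, 11, 12, 15] -> counters=[5,2,4,4,2,1,2,1,2,0,1,4,3,2,2,5,0,0]
Step 9: delete i at [0, 3, 11, 12, 15] -> counters=[4,2,4,3,2,1,2,1,2,0,1,3,2,2,2,4,0,0]
Step 10: insert e at [0, 2, 3, 6, 15] -> counters=[5,2,5,4,2,1,3,1,2,0,1,3,2,2,2,5,0,0]
Final counters=[5,2,5,4,2,1,3,1,2,0,1,3,2,2,2,5,0,0] -> counters[14]=2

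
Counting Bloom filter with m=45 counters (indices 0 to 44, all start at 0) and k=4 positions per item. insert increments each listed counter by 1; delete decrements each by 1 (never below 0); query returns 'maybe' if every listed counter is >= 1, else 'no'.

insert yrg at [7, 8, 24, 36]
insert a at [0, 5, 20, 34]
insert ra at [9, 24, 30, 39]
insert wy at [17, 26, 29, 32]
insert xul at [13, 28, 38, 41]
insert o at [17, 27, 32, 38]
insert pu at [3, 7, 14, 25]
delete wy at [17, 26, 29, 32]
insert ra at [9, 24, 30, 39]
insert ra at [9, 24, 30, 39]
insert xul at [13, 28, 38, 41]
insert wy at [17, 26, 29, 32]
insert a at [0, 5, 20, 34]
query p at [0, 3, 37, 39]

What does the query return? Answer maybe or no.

Step 1: insert yrg at [7, 8, 24, 36] -> counters=[0,0,0,0,0,0,0,1,1,0,0,0,0,0,0,0,0,0,0,0,0,0,0,0,1,0,0,0,0,0,0,0,0,0,0,0,1,0,0,0,0,0,0,0,0]
Step 2: insert a at [0, 5, 20, 34] -> counters=[1,0,0,0,0,1,0,1,1,0,0,0,0,0,0,0,0,0,0,0,1,0,0,0,1,0,0,0,0,0,0,0,0,0,1,0,1,0,0,0,0,0,0,0,0]
Step 3: insert ra at [9, 24, 30, 39] -> counters=[1,0,0,0,0,1,0,1,1,1,0,0,0,0,0,0,0,0,0,0,1,0,0,0,2,0,0,0,0,0,1,0,0,0,1,0,1,0,0,1,0,0,0,0,0]
Step 4: insert wy at [17, 26, 29, 32] -> counters=[1,0,0,0,0,1,0,1,1,1,0,0,0,0,0,0,0,1,0,0,1,0,0,0,2,0,1,0,0,1,1,0,1,0,1,0,1,0,0,1,0,0,0,0,0]
Step 5: insert xul at [13, 28, 38, 41] -> counters=[1,0,0,0,0,1,0,1,1,1,0,0,0,1,0,0,0,1,0,0,1,0,0,0,2,0,1,0,1,1,1,0,1,0,1,0,1,0,1,1,0,1,0,0,0]
Step 6: insert o at [17, 27, 32, 38] -> counters=[1,0,0,0,0,1,0,1,1,1,0,0,0,1,0,0,0,2,0,0,1,0,0,0,2,0,1,1,1,1,1,0,2,0,1,0,1,0,2,1,0,1,0,0,0]
Step 7: insert pu at [3, 7, 14, 25] -> counters=[1,0,0,1,0,1,0,2,1,1,0,0,0,1,1,0,0,2,0,0,1,0,0,0,2,1,1,1,1,1,1,0,2,0,1,0,1,0,2,1,0,1,0,0,0]
Step 8: delete wy at [17, 26, 29, 32] -> counters=[1,0,0,1,0,1,0,2,1,1,0,0,0,1,1,0,0,1,0,0,1,0,0,0,2,1,0,1,1,0,1,0,1,0,1,0,1,0,2,1,0,1,0,0,0]
Step 9: insert ra at [9, 24, 30, 39] -> counters=[1,0,0,1,0,1,0,2,1,2,0,0,0,1,1,0,0,1,0,0,1,0,0,0,3,1,0,1,1,0,2,0,1,0,1,0,1,0,2,2,0,1,0,0,0]
Step 10: insert ra at [9, 24, 30, 39] -> counters=[1,0,0,1,0,1,0,2,1,3,0,0,0,1,1,0,0,1,0,0,1,0,0,0,4,1,0,1,1,0,3,0,1,0,1,0,1,0,2,3,0,1,0,0,0]
Step 11: insert xul at [13, 28, 38, 41] -> counters=[1,0,0,1,0,1,0,2,1,3,0,0,0,2,1,0,0,1,0,0,1,0,0,0,4,1,0,1,2,0,3,0,1,0,1,0,1,0,3,3,0,2,0,0,0]
Step 12: insert wy at [17, 26, 29, 32] -> counters=[1,0,0,1,0,1,0,2,1,3,0,0,0,2,1,0,0,2,0,0,1,0,0,0,4,1,1,1,2,1,3,0,2,0,1,0,1,0,3,3,0,2,0,0,0]
Step 13: insert a at [0, 5, 20, 34] -> counters=[2,0,0,1,0,2,0,2,1,3,0,0,0,2,1,0,0,2,0,0,2,0,0,0,4,1,1,1,2,1,3,0,2,0,2,0,1,0,3,3,0,2,0,0,0]
Query p: check counters[0]=2 counters[3]=1 counters[37]=0 counters[39]=3 -> no

Answer: no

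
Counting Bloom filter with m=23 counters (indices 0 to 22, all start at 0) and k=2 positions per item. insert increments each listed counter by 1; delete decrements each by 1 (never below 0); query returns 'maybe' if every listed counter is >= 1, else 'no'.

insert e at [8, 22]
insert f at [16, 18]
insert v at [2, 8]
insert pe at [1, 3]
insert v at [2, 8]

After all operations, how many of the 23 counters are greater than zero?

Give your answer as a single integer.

Answer: 7

Derivation:
Step 1: insert e at [8, 22] -> counters=[0,0,0,0,0,0,0,0,1,0,0,0,0,0,0,0,0,0,0,0,0,0,1]
Step 2: insert f at [16, 18] -> counters=[0,0,0,0,0,0,0,0,1,0,0,0,0,0,0,0,1,0,1,0,0,0,1]
Step 3: insert v at [2, 8] -> counters=[0,0,1,0,0,0,0,0,2,0,0,0,0,0,0,0,1,0,1,0,0,0,1]
Step 4: insert pe at [1, 3] -> counters=[0,1,1,1,0,0,0,0,2,0,0,0,0,0,0,0,1,0,1,0,0,0,1]
Step 5: insert v at [2, 8] -> counters=[0,1,2,1,0,0,0,0,3,0,0,0,0,0,0,0,1,0,1,0,0,0,1]
Final counters=[0,1,2,1,0,0,0,0,3,0,0,0,0,0,0,0,1,0,1,0,0,0,1] -> 7 nonzero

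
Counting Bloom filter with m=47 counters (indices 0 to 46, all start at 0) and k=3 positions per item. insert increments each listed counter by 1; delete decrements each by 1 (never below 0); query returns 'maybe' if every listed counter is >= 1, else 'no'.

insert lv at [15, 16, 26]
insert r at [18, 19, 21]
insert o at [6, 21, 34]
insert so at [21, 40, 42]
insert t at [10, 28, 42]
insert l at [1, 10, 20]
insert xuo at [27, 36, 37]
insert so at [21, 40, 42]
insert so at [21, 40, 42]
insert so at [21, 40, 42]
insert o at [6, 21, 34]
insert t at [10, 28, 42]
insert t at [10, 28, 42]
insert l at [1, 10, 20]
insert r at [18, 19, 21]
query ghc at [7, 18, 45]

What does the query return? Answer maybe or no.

Step 1: insert lv at [15, 16, 26] -> counters=[0,0,0,0,0,0,0,0,0,0,0,0,0,0,0,1,1,0,0,0,0,0,0,0,0,0,1,0,0,0,0,0,0,0,0,0,0,0,0,0,0,0,0,0,0,0,0]
Step 2: insert r at [18, 19, 21] -> counters=[0,0,0,0,0,0,0,0,0,0,0,0,0,0,0,1,1,0,1,1,0,1,0,0,0,0,1,0,0,0,0,0,0,0,0,0,0,0,0,0,0,0,0,0,0,0,0]
Step 3: insert o at [6, 21, 34] -> counters=[0,0,0,0,0,0,1,0,0,0,0,0,0,0,0,1,1,0,1,1,0,2,0,0,0,0,1,0,0,0,0,0,0,0,1,0,0,0,0,0,0,0,0,0,0,0,0]
Step 4: insert so at [21, 40, 42] -> counters=[0,0,0,0,0,0,1,0,0,0,0,0,0,0,0,1,1,0,1,1,0,3,0,0,0,0,1,0,0,0,0,0,0,0,1,0,0,0,0,0,1,0,1,0,0,0,0]
Step 5: insert t at [10, 28, 42] -> counters=[0,0,0,0,0,0,1,0,0,0,1,0,0,0,0,1,1,0,1,1,0,3,0,0,0,0,1,0,1,0,0,0,0,0,1,0,0,0,0,0,1,0,2,0,0,0,0]
Step 6: insert l at [1, 10, 20] -> counters=[0,1,0,0,0,0,1,0,0,0,2,0,0,0,0,1,1,0,1,1,1,3,0,0,0,0,1,0,1,0,0,0,0,0,1,0,0,0,0,0,1,0,2,0,0,0,0]
Step 7: insert xuo at [27, 36, 37] -> counters=[0,1,0,0,0,0,1,0,0,0,2,0,0,0,0,1,1,0,1,1,1,3,0,0,0,0,1,1,1,0,0,0,0,0,1,0,1,1,0,0,1,0,2,0,0,0,0]
Step 8: insert so at [21, 40, 42] -> counters=[0,1,0,0,0,0,1,0,0,0,2,0,0,0,0,1,1,0,1,1,1,4,0,0,0,0,1,1,1,0,0,0,0,0,1,0,1,1,0,0,2,0,3,0,0,0,0]
Step 9: insert so at [21, 40, 42] -> counters=[0,1,0,0,0,0,1,0,0,0,2,0,0,0,0,1,1,0,1,1,1,5,0,0,0,0,1,1,1,0,0,0,0,0,1,0,1,1,0,0,3,0,4,0,0,0,0]
Step 10: insert so at [21, 40, 42] -> counters=[0,1,0,0,0,0,1,0,0,0,2,0,0,0,0,1,1,0,1,1,1,6,0,0,0,0,1,1,1,0,0,0,0,0,1,0,1,1,0,0,4,0,5,0,0,0,0]
Step 11: insert o at [6, 21, 34] -> counters=[0,1,0,0,0,0,2,0,0,0,2,0,0,0,0,1,1,0,1,1,1,7,0,0,0,0,1,1,1,0,0,0,0,0,2,0,1,1,0,0,4,0,5,0,0,0,0]
Step 12: insert t at [10, 28, 42] -> counters=[0,1,0,0,0,0,2,0,0,0,3,0,0,0,0,1,1,0,1,1,1,7,0,0,0,0,1,1,2,0,0,0,0,0,2,0,1,1,0,0,4,0,6,0,0,0,0]
Step 13: insert t at [10, 28, 42] -> counters=[0,1,0,0,0,0,2,0,0,0,4,0,0,0,0,1,1,0,1,1,1,7,0,0,0,0,1,1,3,0,0,0,0,0,2,0,1,1,0,0,4,0,7,0,0,0,0]
Step 14: insert l at [1, 10, 20] -> counters=[0,2,0,0,0,0,2,0,0,0,5,0,0,0,0,1,1,0,1,1,2,7,0,0,0,0,1,1,3,0,0,0,0,0,2,0,1,1,0,0,4,0,7,0,0,0,0]
Step 15: insert r at [18, 19, 21] -> counters=[0,2,0,0,0,0,2,0,0,0,5,0,0,0,0,1,1,0,2,2,2,8,0,0,0,0,1,1,3,0,0,0,0,0,2,0,1,1,0,0,4,0,7,0,0,0,0]
Query ghc: check counters[7]=0 counters[18]=2 counters[45]=0 -> no

Answer: no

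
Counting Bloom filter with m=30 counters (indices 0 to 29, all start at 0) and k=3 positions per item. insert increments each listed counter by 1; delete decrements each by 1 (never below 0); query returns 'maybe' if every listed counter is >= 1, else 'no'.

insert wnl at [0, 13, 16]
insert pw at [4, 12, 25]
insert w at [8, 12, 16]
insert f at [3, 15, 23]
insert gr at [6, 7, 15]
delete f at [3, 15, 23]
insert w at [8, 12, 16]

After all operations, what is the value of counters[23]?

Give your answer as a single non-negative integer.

Answer: 0

Derivation:
Step 1: insert wnl at [0, 13, 16] -> counters=[1,0,0,0,0,0,0,0,0,0,0,0,0,1,0,0,1,0,0,0,0,0,0,0,0,0,0,0,0,0]
Step 2: insert pw at [4, 12, 25] -> counters=[1,0,0,0,1,0,0,0,0,0,0,0,1,1,0,0,1,0,0,0,0,0,0,0,0,1,0,0,0,0]
Step 3: insert w at [8, 12, 16] -> counters=[1,0,0,0,1,0,0,0,1,0,0,0,2,1,0,0,2,0,0,0,0,0,0,0,0,1,0,0,0,0]
Step 4: insert f at [3, 15, 23] -> counters=[1,0,0,1,1,0,0,0,1,0,0,0,2,1,0,1,2,0,0,0,0,0,0,1,0,1,0,0,0,0]
Step 5: insert gr at [6, 7, 15] -> counters=[1,0,0,1,1,0,1,1,1,0,0,0,2,1,0,2,2,0,0,0,0,0,0,1,0,1,0,0,0,0]
Step 6: delete f at [3, 15, 23] -> counters=[1,0,0,0,1,0,1,1,1,0,0,0,2,1,0,1,2,0,0,0,0,0,0,0,0,1,0,0,0,0]
Step 7: insert w at [8, 12, 16] -> counters=[1,0,0,0,1,0,1,1,2,0,0,0,3,1,0,1,3,0,0,0,0,0,0,0,0,1,0,0,0,0]
Final counters=[1,0,0,0,1,0,1,1,2,0,0,0,3,1,0,1,3,0,0,0,0,0,0,0,0,1,0,0,0,0] -> counters[23]=0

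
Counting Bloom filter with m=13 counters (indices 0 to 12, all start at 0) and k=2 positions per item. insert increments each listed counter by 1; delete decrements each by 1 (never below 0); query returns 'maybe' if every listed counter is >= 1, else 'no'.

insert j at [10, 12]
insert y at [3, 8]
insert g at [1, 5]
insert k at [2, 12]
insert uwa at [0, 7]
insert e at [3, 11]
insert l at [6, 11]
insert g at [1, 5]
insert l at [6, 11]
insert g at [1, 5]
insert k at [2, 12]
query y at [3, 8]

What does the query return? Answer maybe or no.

Step 1: insert j at [10, 12] -> counters=[0,0,0,0,0,0,0,0,0,0,1,0,1]
Step 2: insert y at [3, 8] -> counters=[0,0,0,1,0,0,0,0,1,0,1,0,1]
Step 3: insert g at [1, 5] -> counters=[0,1,0,1,0,1,0,0,1,0,1,0,1]
Step 4: insert k at [2, 12] -> counters=[0,1,1,1,0,1,0,0,1,0,1,0,2]
Step 5: insert uwa at [0, 7] -> counters=[1,1,1,1,0,1,0,1,1,0,1,0,2]
Step 6: insert e at [3, 11] -> counters=[1,1,1,2,0,1,0,1,1,0,1,1,2]
Step 7: insert l at [6, 11] -> counters=[1,1,1,2,0,1,1,1,1,0,1,2,2]
Step 8: insert g at [1, 5] -> counters=[1,2,1,2,0,2,1,1,1,0,1,2,2]
Step 9: insert l at [6, 11] -> counters=[1,2,1,2,0,2,2,1,1,0,1,3,2]
Step 10: insert g at [1, 5] -> counters=[1,3,1,2,0,3,2,1,1,0,1,3,2]
Step 11: insert k at [2, 12] -> counters=[1,3,2,2,0,3,2,1,1,0,1,3,3]
Query y: check counters[3]=2 counters[8]=1 -> maybe

Answer: maybe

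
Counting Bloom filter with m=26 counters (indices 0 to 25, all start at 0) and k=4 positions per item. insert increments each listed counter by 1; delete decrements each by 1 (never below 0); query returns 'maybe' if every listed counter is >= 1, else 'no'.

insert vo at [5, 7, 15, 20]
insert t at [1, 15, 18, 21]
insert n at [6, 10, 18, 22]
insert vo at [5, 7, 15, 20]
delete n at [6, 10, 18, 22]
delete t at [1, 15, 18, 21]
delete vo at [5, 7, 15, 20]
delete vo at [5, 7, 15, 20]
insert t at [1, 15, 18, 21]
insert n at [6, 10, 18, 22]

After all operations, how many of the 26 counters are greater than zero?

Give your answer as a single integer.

Step 1: insert vo at [5, 7, 15, 20] -> counters=[0,0,0,0,0,1,0,1,0,0,0,0,0,0,0,1,0,0,0,0,1,0,0,0,0,0]
Step 2: insert t at [1, 15, 18, 21] -> counters=[0,1,0,0,0,1,0,1,0,0,0,0,0,0,0,2,0,0,1,0,1,1,0,0,0,0]
Step 3: insert n at [6, 10, 18, 22] -> counters=[0,1,0,0,0,1,1,1,0,0,1,0,0,0,0,2,0,0,2,0,1,1,1,0,0,0]
Step 4: insert vo at [5, 7, 15, 20] -> counters=[0,1,0,0,0,2,1,2,0,0,1,0,0,0,0,3,0,0,2,0,2,1,1,0,0,0]
Step 5: delete n at [6, 10, 18, 22] -> counters=[0,1,0,0,0,2,0,2,0,0,0,0,0,0,0,3,0,0,1,0,2,1,0,0,0,0]
Step 6: delete t at [1, 15, 18, 21] -> counters=[0,0,0,0,0,2,0,2,0,0,0,0,0,0,0,2,0,0,0,0,2,0,0,0,0,0]
Step 7: delete vo at [5, 7, 15, 20] -> counters=[0,0,0,0,0,1,0,1,0,0,0,0,0,0,0,1,0,0,0,0,1,0,0,0,0,0]
Step 8: delete vo at [5, 7, 15, 20] -> counters=[0,0,0,0,0,0,0,0,0,0,0,0,0,0,0,0,0,0,0,0,0,0,0,0,0,0]
Step 9: insert t at [1, 15, 18, 21] -> counters=[0,1,0,0,0,0,0,0,0,0,0,0,0,0,0,1,0,0,1,0,0,1,0,0,0,0]
Step 10: insert n at [6, 10, 18, 22] -> counters=[0,1,0,0,0,0,1,0,0,0,1,0,0,0,0,1,0,0,2,0,0,1,1,0,0,0]
Final counters=[0,1,0,0,0,0,1,0,0,0,1,0,0,0,0,1,0,0,2,0,0,1,1,0,0,0] -> 7 nonzero

Answer: 7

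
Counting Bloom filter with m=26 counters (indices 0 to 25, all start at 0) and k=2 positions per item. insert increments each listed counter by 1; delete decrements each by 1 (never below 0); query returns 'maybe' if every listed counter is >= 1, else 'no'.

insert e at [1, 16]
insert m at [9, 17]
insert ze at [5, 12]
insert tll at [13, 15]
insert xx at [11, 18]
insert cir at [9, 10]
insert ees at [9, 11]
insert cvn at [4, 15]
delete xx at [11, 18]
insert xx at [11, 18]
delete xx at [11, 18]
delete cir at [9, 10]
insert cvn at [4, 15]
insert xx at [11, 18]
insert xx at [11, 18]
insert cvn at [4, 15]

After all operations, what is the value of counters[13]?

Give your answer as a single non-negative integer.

Step 1: insert e at [1, 16] -> counters=[0,1,0,0,0,0,0,0,0,0,0,0,0,0,0,0,1,0,0,0,0,0,0,0,0,0]
Step 2: insert m at [9, 17] -> counters=[0,1,0,0,0,0,0,0,0,1,0,0,0,0,0,0,1,1,0,0,0,0,0,0,0,0]
Step 3: insert ze at [5, 12] -> counters=[0,1,0,0,0,1,0,0,0,1,0,0,1,0,0,0,1,1,0,0,0,0,0,0,0,0]
Step 4: insert tll at [13, 15] -> counters=[0,1,0,0,0,1,0,0,0,1,0,0,1,1,0,1,1,1,0,0,0,0,0,0,0,0]
Step 5: insert xx at [11, 18] -> counters=[0,1,0,0,0,1,0,0,0,1,0,1,1,1,0,1,1,1,1,0,0,0,0,0,0,0]
Step 6: insert cir at [9, 10] -> counters=[0,1,0,0,0,1,0,0,0,2,1,1,1,1,0,1,1,1,1,0,0,0,0,0,0,0]
Step 7: insert ees at [9, 11] -> counters=[0,1,0,0,0,1,0,0,0,3,1,2,1,1,0,1,1,1,1,0,0,0,0,0,0,0]
Step 8: insert cvn at [4, 15] -> counters=[0,1,0,0,1,1,0,0,0,3,1,2,1,1,0,2,1,1,1,0,0,0,0,0,0,0]
Step 9: delete xx at [11, 18] -> counters=[0,1,0,0,1,1,0,0,0,3,1,1,1,1,0,2,1,1,0,0,0,0,0,0,0,0]
Step 10: insert xx at [11, 18] -> counters=[0,1,0,0,1,1,0,0,0,3,1,2,1,1,0,2,1,1,1,0,0,0,0,0,0,0]
Step 11: delete xx at [11, 18] -> counters=[0,1,0,0,1,1,0,0,0,3,1,1,1,1,0,2,1,1,0,0,0,0,0,0,0,0]
Step 12: delete cir at [9, 10] -> counters=[0,1,0,0,1,1,0,0,0,2,0,1,1,1,0,2,1,1,0,0,0,0,0,0,0,0]
Step 13: insert cvn at [4, 15] -> counters=[0,1,0,0,2,1,0,0,0,2,0,1,1,1,0,3,1,1,0,0,0,0,0,0,0,0]
Step 14: insert xx at [11, 18] -> counters=[0,1,0,0,2,1,0,0,0,2,0,2,1,1,0,3,1,1,1,0,0,0,0,0,0,0]
Step 15: insert xx at [11, 18] -> counters=[0,1,0,0,2,1,0,0,0,2,0,3,1,1,0,3,1,1,2,0,0,0,0,0,0,0]
Step 16: insert cvn at [4, 15] -> counters=[0,1,0,0,3,1,0,0,0,2,0,3,1,1,0,4,1,1,2,0,0,0,0,0,0,0]
Final counters=[0,1,0,0,3,1,0,0,0,2,0,3,1,1,0,4,1,1,2,0,0,0,0,0,0,0] -> counters[13]=1

Answer: 1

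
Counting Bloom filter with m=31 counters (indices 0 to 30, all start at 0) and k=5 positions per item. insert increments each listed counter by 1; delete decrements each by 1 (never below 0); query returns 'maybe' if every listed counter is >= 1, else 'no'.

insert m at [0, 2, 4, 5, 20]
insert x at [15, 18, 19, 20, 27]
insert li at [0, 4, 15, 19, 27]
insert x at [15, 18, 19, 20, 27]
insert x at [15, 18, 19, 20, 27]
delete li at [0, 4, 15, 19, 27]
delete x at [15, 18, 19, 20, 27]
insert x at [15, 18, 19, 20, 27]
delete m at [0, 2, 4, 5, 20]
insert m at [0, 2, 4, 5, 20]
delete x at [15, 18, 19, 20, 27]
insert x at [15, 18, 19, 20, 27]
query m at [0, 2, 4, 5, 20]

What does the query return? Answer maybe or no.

Answer: maybe

Derivation:
Step 1: insert m at [0, 2, 4, 5, 20] -> counters=[1,0,1,0,1,1,0,0,0,0,0,0,0,0,0,0,0,0,0,0,1,0,0,0,0,0,0,0,0,0,0]
Step 2: insert x at [15, 18, 19, 20, 27] -> counters=[1,0,1,0,1,1,0,0,0,0,0,0,0,0,0,1,0,0,1,1,2,0,0,0,0,0,0,1,0,0,0]
Step 3: insert li at [0, 4, 15, 19, 27] -> counters=[2,0,1,0,2,1,0,0,0,0,0,0,0,0,0,2,0,0,1,2,2,0,0,0,0,0,0,2,0,0,0]
Step 4: insert x at [15, 18, 19, 20, 27] -> counters=[2,0,1,0,2,1,0,0,0,0,0,0,0,0,0,3,0,0,2,3,3,0,0,0,0,0,0,3,0,0,0]
Step 5: insert x at [15, 18, 19, 20, 27] -> counters=[2,0,1,0,2,1,0,0,0,0,0,0,0,0,0,4,0,0,3,4,4,0,0,0,0,0,0,4,0,0,0]
Step 6: delete li at [0, 4, 15, 19, 27] -> counters=[1,0,1,0,1,1,0,0,0,0,0,0,0,0,0,3,0,0,3,3,4,0,0,0,0,0,0,3,0,0,0]
Step 7: delete x at [15, 18, 19, 20, 27] -> counters=[1,0,1,0,1,1,0,0,0,0,0,0,0,0,0,2,0,0,2,2,3,0,0,0,0,0,0,2,0,0,0]
Step 8: insert x at [15, 18, 19, 20, 27] -> counters=[1,0,1,0,1,1,0,0,0,0,0,0,0,0,0,3,0,0,3,3,4,0,0,0,0,0,0,3,0,0,0]
Step 9: delete m at [0, 2, 4, 5, 20] -> counters=[0,0,0,0,0,0,0,0,0,0,0,0,0,0,0,3,0,0,3,3,3,0,0,0,0,0,0,3,0,0,0]
Step 10: insert m at [0, 2, 4, 5, 20] -> counters=[1,0,1,0,1,1,0,0,0,0,0,0,0,0,0,3,0,0,3,3,4,0,0,0,0,0,0,3,0,0,0]
Step 11: delete x at [15, 18, 19, 20, 27] -> counters=[1,0,1,0,1,1,0,0,0,0,0,0,0,0,0,2,0,0,2,2,3,0,0,0,0,0,0,2,0,0,0]
Step 12: insert x at [15, 18, 19, 20, 27] -> counters=[1,0,1,0,1,1,0,0,0,0,0,0,0,0,0,3,0,0,3,3,4,0,0,0,0,0,0,3,0,0,0]
Query m: check counters[0]=1 counters[2]=1 counters[4]=1 counters[5]=1 counters[20]=4 -> maybe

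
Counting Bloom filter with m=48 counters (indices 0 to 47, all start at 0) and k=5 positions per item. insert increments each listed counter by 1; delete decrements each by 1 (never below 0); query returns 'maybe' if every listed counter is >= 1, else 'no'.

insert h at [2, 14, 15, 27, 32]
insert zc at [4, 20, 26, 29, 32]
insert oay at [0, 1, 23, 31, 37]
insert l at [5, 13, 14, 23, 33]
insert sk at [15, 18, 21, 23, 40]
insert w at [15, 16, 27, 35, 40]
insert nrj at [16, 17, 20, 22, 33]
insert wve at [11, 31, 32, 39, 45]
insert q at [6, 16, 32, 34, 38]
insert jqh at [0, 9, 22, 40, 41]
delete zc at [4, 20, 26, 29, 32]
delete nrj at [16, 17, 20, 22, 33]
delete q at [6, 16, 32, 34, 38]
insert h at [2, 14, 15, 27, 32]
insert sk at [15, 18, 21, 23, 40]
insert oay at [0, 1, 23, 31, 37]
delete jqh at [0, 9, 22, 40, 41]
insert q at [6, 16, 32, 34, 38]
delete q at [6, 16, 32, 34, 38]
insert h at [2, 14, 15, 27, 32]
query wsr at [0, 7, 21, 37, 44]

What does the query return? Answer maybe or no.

Answer: no

Derivation:
Step 1: insert h at [2, 14, 15, 27, 32] -> counters=[0,0,1,0,0,0,0,0,0,0,0,0,0,0,1,1,0,0,0,0,0,0,0,0,0,0,0,1,0,0,0,0,1,0,0,0,0,0,0,0,0,0,0,0,0,0,0,0]
Step 2: insert zc at [4, 20, 26, 29, 32] -> counters=[0,0,1,0,1,0,0,0,0,0,0,0,0,0,1,1,0,0,0,0,1,0,0,0,0,0,1,1,0,1,0,0,2,0,0,0,0,0,0,0,0,0,0,0,0,0,0,0]
Step 3: insert oay at [0, 1, 23, 31, 37] -> counters=[1,1,1,0,1,0,0,0,0,0,0,0,0,0,1,1,0,0,0,0,1,0,0,1,0,0,1,1,0,1,0,1,2,0,0,0,0,1,0,0,0,0,0,0,0,0,0,0]
Step 4: insert l at [5, 13, 14, 23, 33] -> counters=[1,1,1,0,1,1,0,0,0,0,0,0,0,1,2,1,0,0,0,0,1,0,0,2,0,0,1,1,0,1,0,1,2,1,0,0,0,1,0,0,0,0,0,0,0,0,0,0]
Step 5: insert sk at [15, 18, 21, 23, 40] -> counters=[1,1,1,0,1,1,0,0,0,0,0,0,0,1,2,2,0,0,1,0,1,1,0,3,0,0,1,1,0,1,0,1,2,1,0,0,0,1,0,0,1,0,0,0,0,0,0,0]
Step 6: insert w at [15, 16, 27, 35, 40] -> counters=[1,1,1,0,1,1,0,0,0,0,0,0,0,1,2,3,1,0,1,0,1,1,0,3,0,0,1,2,0,1,0,1,2,1,0,1,0,1,0,0,2,0,0,0,0,0,0,0]
Step 7: insert nrj at [16, 17, 20, 22, 33] -> counters=[1,1,1,0,1,1,0,0,0,0,0,0,0,1,2,3,2,1,1,0,2,1,1,3,0,0,1,2,0,1,0,1,2,2,0,1,0,1,0,0,2,0,0,0,0,0,0,0]
Step 8: insert wve at [11, 31, 32, 39, 45] -> counters=[1,1,1,0,1,1,0,0,0,0,0,1,0,1,2,3,2,1,1,0,2,1,1,3,0,0,1,2,0,1,0,2,3,2,0,1,0,1,0,1,2,0,0,0,0,1,0,0]
Step 9: insert q at [6, 16, 32, 34, 38] -> counters=[1,1,1,0,1,1,1,0,0,0,0,1,0,1,2,3,3,1,1,0,2,1,1,3,0,0,1,2,0,1,0,2,4,2,1,1,0,1,1,1,2,0,0,0,0,1,0,0]
Step 10: insert jqh at [0, 9, 22, 40, 41] -> counters=[2,1,1,0,1,1,1,0,0,1,0,1,0,1,2,3,3,1,1,0,2,1,2,3,0,0,1,2,0,1,0,2,4,2,1,1,0,1,1,1,3,1,0,0,0,1,0,0]
Step 11: delete zc at [4, 20, 26, 29, 32] -> counters=[2,1,1,0,0,1,1,0,0,1,0,1,0,1,2,3,3,1,1,0,1,1,2,3,0,0,0,2,0,0,0,2,3,2,1,1,0,1,1,1,3,1,0,0,0,1,0,0]
Step 12: delete nrj at [16, 17, 20, 22, 33] -> counters=[2,1,1,0,0,1,1,0,0,1,0,1,0,1,2,3,2,0,1,0,0,1,1,3,0,0,0,2,0,0,0,2,3,1,1,1,0,1,1,1,3,1,0,0,0,1,0,0]
Step 13: delete q at [6, 16, 32, 34, 38] -> counters=[2,1,1,0,0,1,0,0,0,1,0,1,0,1,2,3,1,0,1,0,0,1,1,3,0,0,0,2,0,0,0,2,2,1,0,1,0,1,0,1,3,1,0,0,0,1,0,0]
Step 14: insert h at [2, 14, 15, 27, 32] -> counters=[2,1,2,0,0,1,0,0,0,1,0,1,0,1,3,4,1,0,1,0,0,1,1,3,0,0,0,3,0,0,0,2,3,1,0,1,0,1,0,1,3,1,0,0,0,1,0,0]
Step 15: insert sk at [15, 18, 21, 23, 40] -> counters=[2,1,2,0,0,1,0,0,0,1,0,1,0,1,3,5,1,0,2,0,0,2,1,4,0,0,0,3,0,0,0,2,3,1,0,1,0,1,0,1,4,1,0,0,0,1,0,0]
Step 16: insert oay at [0, 1, 23, 31, 37] -> counters=[3,2,2,0,0,1,0,0,0,1,0,1,0,1,3,5,1,0,2,0,0,2,1,5,0,0,0,3,0,0,0,3,3,1,0,1,0,2,0,1,4,1,0,0,0,1,0,0]
Step 17: delete jqh at [0, 9, 22, 40, 41] -> counters=[2,2,2,0,0,1,0,0,0,0,0,1,0,1,3,5,1,0,2,0,0,2,0,5,0,0,0,3,0,0,0,3,3,1,0,1,0,2,0,1,3,0,0,0,0,1,0,0]
Step 18: insert q at [6, 16, 32, 34, 38] -> counters=[2,2,2,0,0,1,1,0,0,0,0,1,0,1,3,5,2,0,2,0,0,2,0,5,0,0,0,3,0,0,0,3,4,1,1,1,0,2,1,1,3,0,0,0,0,1,0,0]
Step 19: delete q at [6, 16, 32, 34, 38] -> counters=[2,2,2,0,0,1,0,0,0,0,0,1,0,1,3,5,1,0,2,0,0,2,0,5,0,0,0,3,0,0,0,3,3,1,0,1,0,2,0,1,3,0,0,0,0,1,0,0]
Step 20: insert h at [2, 14, 15, 27, 32] -> counters=[2,2,3,0,0,1,0,0,0,0,0,1,0,1,4,6,1,0,2,0,0,2,0,5,0,0,0,4,0,0,0,3,4,1,0,1,0,2,0,1,3,0,0,0,0,1,0,0]
Query wsr: check counters[0]=2 counters[7]=0 counters[21]=2 counters[37]=2 counters[44]=0 -> no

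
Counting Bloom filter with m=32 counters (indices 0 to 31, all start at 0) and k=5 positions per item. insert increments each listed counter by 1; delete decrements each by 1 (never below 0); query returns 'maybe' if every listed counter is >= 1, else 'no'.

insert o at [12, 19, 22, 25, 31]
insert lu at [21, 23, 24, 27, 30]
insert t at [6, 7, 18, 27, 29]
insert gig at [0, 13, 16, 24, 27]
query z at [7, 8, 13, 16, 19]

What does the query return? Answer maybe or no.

Step 1: insert o at [12, 19, 22, 25, 31] -> counters=[0,0,0,0,0,0,0,0,0,0,0,0,1,0,0,0,0,0,0,1,0,0,1,0,0,1,0,0,0,0,0,1]
Step 2: insert lu at [21, 23, 24, 27, 30] -> counters=[0,0,0,0,0,0,0,0,0,0,0,0,1,0,0,0,0,0,0,1,0,1,1,1,1,1,0,1,0,0,1,1]
Step 3: insert t at [6, 7, 18, 27, 29] -> counters=[0,0,0,0,0,0,1,1,0,0,0,0,1,0,0,0,0,0,1,1,0,1,1,1,1,1,0,2,0,1,1,1]
Step 4: insert gig at [0, 13, 16, 24, 27] -> counters=[1,0,0,0,0,0,1,1,0,0,0,0,1,1,0,0,1,0,1,1,0,1,1,1,2,1,0,3,0,1,1,1]
Query z: check counters[7]=1 counters[8]=0 counters[13]=1 counters[16]=1 counters[19]=1 -> no

Answer: no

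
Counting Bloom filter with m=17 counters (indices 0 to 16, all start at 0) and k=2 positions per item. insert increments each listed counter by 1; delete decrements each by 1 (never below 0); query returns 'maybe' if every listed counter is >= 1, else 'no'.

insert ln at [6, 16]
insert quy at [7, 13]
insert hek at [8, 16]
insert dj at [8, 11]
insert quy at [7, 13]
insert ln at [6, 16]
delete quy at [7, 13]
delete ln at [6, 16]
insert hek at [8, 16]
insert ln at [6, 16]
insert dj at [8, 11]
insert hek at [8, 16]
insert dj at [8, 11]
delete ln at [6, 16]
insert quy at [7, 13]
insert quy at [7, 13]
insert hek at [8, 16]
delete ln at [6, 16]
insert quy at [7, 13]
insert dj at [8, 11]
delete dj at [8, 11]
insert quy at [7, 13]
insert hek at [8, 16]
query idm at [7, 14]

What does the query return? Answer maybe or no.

Answer: no

Derivation:
Step 1: insert ln at [6, 16] -> counters=[0,0,0,0,0,0,1,0,0,0,0,0,0,0,0,0,1]
Step 2: insert quy at [7, 13] -> counters=[0,0,0,0,0,0,1,1,0,0,0,0,0,1,0,0,1]
Step 3: insert hek at [8, 16] -> counters=[0,0,0,0,0,0,1,1,1,0,0,0,0,1,0,0,2]
Step 4: insert dj at [8, 11] -> counters=[0,0,0,0,0,0,1,1,2,0,0,1,0,1,0,0,2]
Step 5: insert quy at [7, 13] -> counters=[0,0,0,0,0,0,1,2,2,0,0,1,0,2,0,0,2]
Step 6: insert ln at [6, 16] -> counters=[0,0,0,0,0,0,2,2,2,0,0,1,0,2,0,0,3]
Step 7: delete quy at [7, 13] -> counters=[0,0,0,0,0,0,2,1,2,0,0,1,0,1,0,0,3]
Step 8: delete ln at [6, 16] -> counters=[0,0,0,0,0,0,1,1,2,0,0,1,0,1,0,0,2]
Step 9: insert hek at [8, 16] -> counters=[0,0,0,0,0,0,1,1,3,0,0,1,0,1,0,0,3]
Step 10: insert ln at [6, 16] -> counters=[0,0,0,0,0,0,2,1,3,0,0,1,0,1,0,0,4]
Step 11: insert dj at [8, 11] -> counters=[0,0,0,0,0,0,2,1,4,0,0,2,0,1,0,0,4]
Step 12: insert hek at [8, 16] -> counters=[0,0,0,0,0,0,2,1,5,0,0,2,0,1,0,0,5]
Step 13: insert dj at [8, 11] -> counters=[0,0,0,0,0,0,2,1,6,0,0,3,0,1,0,0,5]
Step 14: delete ln at [6, 16] -> counters=[0,0,0,0,0,0,1,1,6,0,0,3,0,1,0,0,4]
Step 15: insert quy at [7, 13] -> counters=[0,0,0,0,0,0,1,2,6,0,0,3,0,2,0,0,4]
Step 16: insert quy at [7, 13] -> counters=[0,0,0,0,0,0,1,3,6,0,0,3,0,3,0,0,4]
Step 17: insert hek at [8, 16] -> counters=[0,0,0,0,0,0,1,3,7,0,0,3,0,3,0,0,5]
Step 18: delete ln at [6, 16] -> counters=[0,0,0,0,0,0,0,3,7,0,0,3,0,3,0,0,4]
Step 19: insert quy at [7, 13] -> counters=[0,0,0,0,0,0,0,4,7,0,0,3,0,4,0,0,4]
Step 20: insert dj at [8, 11] -> counters=[0,0,0,0,0,0,0,4,8,0,0,4,0,4,0,0,4]
Step 21: delete dj at [8, 11] -> counters=[0,0,0,0,0,0,0,4,7,0,0,3,0,4,0,0,4]
Step 22: insert quy at [7, 13] -> counters=[0,0,0,0,0,0,0,5,7,0,0,3,0,5,0,0,4]
Step 23: insert hek at [8, 16] -> counters=[0,0,0,0,0,0,0,5,8,0,0,3,0,5,0,0,5]
Query idm: check counters[7]=5 counters[14]=0 -> no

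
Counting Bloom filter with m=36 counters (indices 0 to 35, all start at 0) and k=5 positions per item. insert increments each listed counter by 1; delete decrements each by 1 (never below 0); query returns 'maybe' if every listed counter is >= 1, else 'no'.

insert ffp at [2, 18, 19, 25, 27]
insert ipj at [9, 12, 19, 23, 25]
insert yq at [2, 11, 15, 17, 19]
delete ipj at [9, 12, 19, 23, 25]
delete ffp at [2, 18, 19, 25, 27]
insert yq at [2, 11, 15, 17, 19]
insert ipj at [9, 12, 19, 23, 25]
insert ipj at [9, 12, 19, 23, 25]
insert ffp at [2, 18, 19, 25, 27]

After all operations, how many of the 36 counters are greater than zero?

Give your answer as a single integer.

Answer: 11

Derivation:
Step 1: insert ffp at [2, 18, 19, 25, 27] -> counters=[0,0,1,0,0,0,0,0,0,0,0,0,0,0,0,0,0,0,1,1,0,0,0,0,0,1,0,1,0,0,0,0,0,0,0,0]
Step 2: insert ipj at [9, 12, 19, 23, 25] -> counters=[0,0,1,0,0,0,0,0,0,1,0,0,1,0,0,0,0,0,1,2,0,0,0,1,0,2,0,1,0,0,0,0,0,0,0,0]
Step 3: insert yq at [2, 11, 15, 17, 19] -> counters=[0,0,2,0,0,0,0,0,0,1,0,1,1,0,0,1,0,1,1,3,0,0,0,1,0,2,0,1,0,0,0,0,0,0,0,0]
Step 4: delete ipj at [9, 12, 19, 23, 25] -> counters=[0,0,2,0,0,0,0,0,0,0,0,1,0,0,0,1,0,1,1,2,0,0,0,0,0,1,0,1,0,0,0,0,0,0,0,0]
Step 5: delete ffp at [2, 18, 19, 25, 27] -> counters=[0,0,1,0,0,0,0,0,0,0,0,1,0,0,0,1,0,1,0,1,0,0,0,0,0,0,0,0,0,0,0,0,0,0,0,0]
Step 6: insert yq at [2, 11, 15, 17, 19] -> counters=[0,0,2,0,0,0,0,0,0,0,0,2,0,0,0,2,0,2,0,2,0,0,0,0,0,0,0,0,0,0,0,0,0,0,0,0]
Step 7: insert ipj at [9, 12, 19, 23, 25] -> counters=[0,0,2,0,0,0,0,0,0,1,0,2,1,0,0,2,0,2,0,3,0,0,0,1,0,1,0,0,0,0,0,0,0,0,0,0]
Step 8: insert ipj at [9, 12, 19, 23, 25] -> counters=[0,0,2,0,0,0,0,0,0,2,0,2,2,0,0,2,0,2,0,4,0,0,0,2,0,2,0,0,0,0,0,0,0,0,0,0]
Step 9: insert ffp at [2, 18, 19, 25, 27] -> counters=[0,0,3,0,0,0,0,0,0,2,0,2,2,0,0,2,0,2,1,5,0,0,0,2,0,3,0,1,0,0,0,0,0,0,0,0]
Final counters=[0,0,3,0,0,0,0,0,0,2,0,2,2,0,0,2,0,2,1,5,0,0,0,2,0,3,0,1,0,0,0,0,0,0,0,0] -> 11 nonzero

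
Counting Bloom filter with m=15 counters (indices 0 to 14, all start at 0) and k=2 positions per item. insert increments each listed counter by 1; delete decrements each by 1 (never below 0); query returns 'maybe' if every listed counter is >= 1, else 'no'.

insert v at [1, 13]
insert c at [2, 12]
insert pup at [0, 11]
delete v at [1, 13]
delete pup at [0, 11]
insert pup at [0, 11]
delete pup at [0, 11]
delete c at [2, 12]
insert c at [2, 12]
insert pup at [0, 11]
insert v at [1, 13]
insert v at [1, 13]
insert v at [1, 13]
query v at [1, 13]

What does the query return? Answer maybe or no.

Answer: maybe

Derivation:
Step 1: insert v at [1, 13] -> counters=[0,1,0,0,0,0,0,0,0,0,0,0,0,1,0]
Step 2: insert c at [2, 12] -> counters=[0,1,1,0,0,0,0,0,0,0,0,0,1,1,0]
Step 3: insert pup at [0, 11] -> counters=[1,1,1,0,0,0,0,0,0,0,0,1,1,1,0]
Step 4: delete v at [1, 13] -> counters=[1,0,1,0,0,0,0,0,0,0,0,1,1,0,0]
Step 5: delete pup at [0, 11] -> counters=[0,0,1,0,0,0,0,0,0,0,0,0,1,0,0]
Step 6: insert pup at [0, 11] -> counters=[1,0,1,0,0,0,0,0,0,0,0,1,1,0,0]
Step 7: delete pup at [0, 11] -> counters=[0,0,1,0,0,0,0,0,0,0,0,0,1,0,0]
Step 8: delete c at [2, 12] -> counters=[0,0,0,0,0,0,0,0,0,0,0,0,0,0,0]
Step 9: insert c at [2, 12] -> counters=[0,0,1,0,0,0,0,0,0,0,0,0,1,0,0]
Step 10: insert pup at [0, 11] -> counters=[1,0,1,0,0,0,0,0,0,0,0,1,1,0,0]
Step 11: insert v at [1, 13] -> counters=[1,1,1,0,0,0,0,0,0,0,0,1,1,1,0]
Step 12: insert v at [1, 13] -> counters=[1,2,1,0,0,0,0,0,0,0,0,1,1,2,0]
Step 13: insert v at [1, 13] -> counters=[1,3,1,0,0,0,0,0,0,0,0,1,1,3,0]
Query v: check counters[1]=3 counters[13]=3 -> maybe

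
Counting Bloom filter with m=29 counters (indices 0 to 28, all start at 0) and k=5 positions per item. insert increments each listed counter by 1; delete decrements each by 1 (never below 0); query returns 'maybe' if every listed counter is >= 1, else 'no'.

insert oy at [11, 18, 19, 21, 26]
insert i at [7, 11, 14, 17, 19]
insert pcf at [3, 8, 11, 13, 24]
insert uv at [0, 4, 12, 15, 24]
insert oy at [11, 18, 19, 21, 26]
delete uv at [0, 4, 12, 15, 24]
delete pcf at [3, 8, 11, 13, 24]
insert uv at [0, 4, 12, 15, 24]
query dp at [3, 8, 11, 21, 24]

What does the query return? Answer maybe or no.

Step 1: insert oy at [11, 18, 19, 21, 26] -> counters=[0,0,0,0,0,0,0,0,0,0,0,1,0,0,0,0,0,0,1,1,0,1,0,0,0,0,1,0,0]
Step 2: insert i at [7, 11, 14, 17, 19] -> counters=[0,0,0,0,0,0,0,1,0,0,0,2,0,0,1,0,0,1,1,2,0,1,0,0,0,0,1,0,0]
Step 3: insert pcf at [3, 8, 11, 13, 24] -> counters=[0,0,0,1,0,0,0,1,1,0,0,3,0,1,1,0,0,1,1,2,0,1,0,0,1,0,1,0,0]
Step 4: insert uv at [0, 4, 12, 15, 24] -> counters=[1,0,0,1,1,0,0,1,1,0,0,3,1,1,1,1,0,1,1,2,0,1,0,0,2,0,1,0,0]
Step 5: insert oy at [11, 18, 19, 21, 26] -> counters=[1,0,0,1,1,0,0,1,1,0,0,4,1,1,1,1,0,1,2,3,0,2,0,0,2,0,2,0,0]
Step 6: delete uv at [0, 4, 12, 15, 24] -> counters=[0,0,0,1,0,0,0,1,1,0,0,4,0,1,1,0,0,1,2,3,0,2,0,0,1,0,2,0,0]
Step 7: delete pcf at [3, 8, 11, 13, 24] -> counters=[0,0,0,0,0,0,0,1,0,0,0,3,0,0,1,0,0,1,2,3,0,2,0,0,0,0,2,0,0]
Step 8: insert uv at [0, 4, 12, 15, 24] -> counters=[1,0,0,0,1,0,0,1,0,0,0,3,1,0,1,1,0,1,2,3,0,2,0,0,1,0,2,0,0]
Query dp: check counters[3]=0 counters[8]=0 counters[11]=3 counters[21]=2 counters[24]=1 -> no

Answer: no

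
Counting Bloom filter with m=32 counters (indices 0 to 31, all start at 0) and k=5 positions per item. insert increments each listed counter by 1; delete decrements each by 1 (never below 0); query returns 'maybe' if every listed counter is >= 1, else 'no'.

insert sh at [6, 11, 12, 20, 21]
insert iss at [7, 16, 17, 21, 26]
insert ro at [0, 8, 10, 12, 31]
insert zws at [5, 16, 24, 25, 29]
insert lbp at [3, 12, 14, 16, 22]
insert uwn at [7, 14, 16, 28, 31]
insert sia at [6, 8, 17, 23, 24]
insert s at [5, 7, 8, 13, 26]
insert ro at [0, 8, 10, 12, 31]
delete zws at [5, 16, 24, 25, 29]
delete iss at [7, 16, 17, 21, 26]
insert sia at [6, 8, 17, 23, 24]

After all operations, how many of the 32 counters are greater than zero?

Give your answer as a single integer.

Answer: 21

Derivation:
Step 1: insert sh at [6, 11, 12, 20, 21] -> counters=[0,0,0,0,0,0,1,0,0,0,0,1,1,0,0,0,0,0,0,0,1,1,0,0,0,0,0,0,0,0,0,0]
Step 2: insert iss at [7, 16, 17, 21, 26] -> counters=[0,0,0,0,0,0,1,1,0,0,0,1,1,0,0,0,1,1,0,0,1,2,0,0,0,0,1,0,0,0,0,0]
Step 3: insert ro at [0, 8, 10, 12, 31] -> counters=[1,0,0,0,0,0,1,1,1,0,1,1,2,0,0,0,1,1,0,0,1,2,0,0,0,0,1,0,0,0,0,1]
Step 4: insert zws at [5, 16, 24, 25, 29] -> counters=[1,0,0,0,0,1,1,1,1,0,1,1,2,0,0,0,2,1,0,0,1,2,0,0,1,1,1,0,0,1,0,1]
Step 5: insert lbp at [3, 12, 14, 16, 22] -> counters=[1,0,0,1,0,1,1,1,1,0,1,1,3,0,1,0,3,1,0,0,1,2,1,0,1,1,1,0,0,1,0,1]
Step 6: insert uwn at [7, 14, 16, 28, 31] -> counters=[1,0,0,1,0,1,1,2,1,0,1,1,3,0,2,0,4,1,0,0,1,2,1,0,1,1,1,0,1,1,0,2]
Step 7: insert sia at [6, 8, 17, 23, 24] -> counters=[1,0,0,1,0,1,2,2,2,0,1,1,3,0,2,0,4,2,0,0,1,2,1,1,2,1,1,0,1,1,0,2]
Step 8: insert s at [5, 7, 8, 13, 26] -> counters=[1,0,0,1,0,2,2,3,3,0,1,1,3,1,2,0,4,2,0,0,1,2,1,1,2,1,2,0,1,1,0,2]
Step 9: insert ro at [0, 8, 10, 12, 31] -> counters=[2,0,0,1,0,2,2,3,4,0,2,1,4,1,2,0,4,2,0,0,1,2,1,1,2,1,2,0,1,1,0,3]
Step 10: delete zws at [5, 16, 24, 25, 29] -> counters=[2,0,0,1,0,1,2,3,4,0,2,1,4,1,2,0,3,2,0,0,1,2,1,1,1,0,2,0,1,0,0,3]
Step 11: delete iss at [7, 16, 17, 21, 26] -> counters=[2,0,0,1,0,1,2,2,4,0,2,1,4,1,2,0,2,1,0,0,1,1,1,1,1,0,1,0,1,0,0,3]
Step 12: insert sia at [6, 8, 17, 23, 24] -> counters=[2,0,0,1,0,1,3,2,5,0,2,1,4,1,2,0,2,2,0,0,1,1,1,2,2,0,1,0,1,0,0,3]
Final counters=[2,0,0,1,0,1,3,2,5,0,2,1,4,1,2,0,2,2,0,0,1,1,1,2,2,0,1,0,1,0,0,3] -> 21 nonzero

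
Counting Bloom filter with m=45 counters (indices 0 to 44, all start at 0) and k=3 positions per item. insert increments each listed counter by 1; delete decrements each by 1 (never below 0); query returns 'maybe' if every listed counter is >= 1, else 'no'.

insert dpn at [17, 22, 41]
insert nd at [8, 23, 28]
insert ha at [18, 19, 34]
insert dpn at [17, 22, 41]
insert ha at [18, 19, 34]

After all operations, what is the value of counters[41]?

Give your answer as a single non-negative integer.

Answer: 2

Derivation:
Step 1: insert dpn at [17, 22, 41] -> counters=[0,0,0,0,0,0,0,0,0,0,0,0,0,0,0,0,0,1,0,0,0,0,1,0,0,0,0,0,0,0,0,0,0,0,0,0,0,0,0,0,0,1,0,0,0]
Step 2: insert nd at [8, 23, 28] -> counters=[0,0,0,0,0,0,0,0,1,0,0,0,0,0,0,0,0,1,0,0,0,0,1,1,0,0,0,0,1,0,0,0,0,0,0,0,0,0,0,0,0,1,0,0,0]
Step 3: insert ha at [18, 19, 34] -> counters=[0,0,0,0,0,0,0,0,1,0,0,0,0,0,0,0,0,1,1,1,0,0,1,1,0,0,0,0,1,0,0,0,0,0,1,0,0,0,0,0,0,1,0,0,0]
Step 4: insert dpn at [17, 22, 41] -> counters=[0,0,0,0,0,0,0,0,1,0,0,0,0,0,0,0,0,2,1,1,0,0,2,1,0,0,0,0,1,0,0,0,0,0,1,0,0,0,0,0,0,2,0,0,0]
Step 5: insert ha at [18, 19, 34] -> counters=[0,0,0,0,0,0,0,0,1,0,0,0,0,0,0,0,0,2,2,2,0,0,2,1,0,0,0,0,1,0,0,0,0,0,2,0,0,0,0,0,0,2,0,0,0]
Final counters=[0,0,0,0,0,0,0,0,1,0,0,0,0,0,0,0,0,2,2,2,0,0,2,1,0,0,0,0,1,0,0,0,0,0,2,0,0,0,0,0,0,2,0,0,0] -> counters[41]=2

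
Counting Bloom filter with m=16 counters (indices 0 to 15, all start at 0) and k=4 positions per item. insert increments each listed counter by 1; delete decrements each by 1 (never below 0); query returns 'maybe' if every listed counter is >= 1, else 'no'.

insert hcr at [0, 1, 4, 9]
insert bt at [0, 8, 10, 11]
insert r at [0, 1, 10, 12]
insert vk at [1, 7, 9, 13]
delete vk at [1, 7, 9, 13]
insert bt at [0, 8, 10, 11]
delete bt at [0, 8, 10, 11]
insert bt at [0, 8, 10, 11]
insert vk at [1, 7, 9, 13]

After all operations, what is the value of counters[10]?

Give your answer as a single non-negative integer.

Step 1: insert hcr at [0, 1, 4, 9] -> counters=[1,1,0,0,1,0,0,0,0,1,0,0,0,0,0,0]
Step 2: insert bt at [0, 8, 10, 11] -> counters=[2,1,0,0,1,0,0,0,1,1,1,1,0,0,0,0]
Step 3: insert r at [0, 1, 10, 12] -> counters=[3,2,0,0,1,0,0,0,1,1,2,1,1,0,0,0]
Step 4: insert vk at [1, 7, 9, 13] -> counters=[3,3,0,0,1,0,0,1,1,2,2,1,1,1,0,0]
Step 5: delete vk at [1, 7, 9, 13] -> counters=[3,2,0,0,1,0,0,0,1,1,2,1,1,0,0,0]
Step 6: insert bt at [0, 8, 10, 11] -> counters=[4,2,0,0,1,0,0,0,2,1,3,2,1,0,0,0]
Step 7: delete bt at [0, 8, 10, 11] -> counters=[3,2,0,0,1,0,0,0,1,1,2,1,1,0,0,0]
Step 8: insert bt at [0, 8, 10, 11] -> counters=[4,2,0,0,1,0,0,0,2,1,3,2,1,0,0,0]
Step 9: insert vk at [1, 7, 9, 13] -> counters=[4,3,0,0,1,0,0,1,2,2,3,2,1,1,0,0]
Final counters=[4,3,0,0,1,0,0,1,2,2,3,2,1,1,0,0] -> counters[10]=3

Answer: 3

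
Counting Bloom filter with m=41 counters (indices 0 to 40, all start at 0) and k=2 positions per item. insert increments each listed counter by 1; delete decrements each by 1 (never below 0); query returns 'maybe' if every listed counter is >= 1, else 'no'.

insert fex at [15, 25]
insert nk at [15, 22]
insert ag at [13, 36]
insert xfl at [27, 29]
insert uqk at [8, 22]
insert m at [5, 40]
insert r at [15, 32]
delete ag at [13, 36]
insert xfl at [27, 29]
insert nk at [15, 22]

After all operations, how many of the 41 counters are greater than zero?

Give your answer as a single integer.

Step 1: insert fex at [15, 25] -> counters=[0,0,0,0,0,0,0,0,0,0,0,0,0,0,0,1,0,0,0,0,0,0,0,0,0,1,0,0,0,0,0,0,0,0,0,0,0,0,0,0,0]
Step 2: insert nk at [15, 22] -> counters=[0,0,0,0,0,0,0,0,0,0,0,0,0,0,0,2,0,0,0,0,0,0,1,0,0,1,0,0,0,0,0,0,0,0,0,0,0,0,0,0,0]
Step 3: insert ag at [13, 36] -> counters=[0,0,0,0,0,0,0,0,0,0,0,0,0,1,0,2,0,0,0,0,0,0,1,0,0,1,0,0,0,0,0,0,0,0,0,0,1,0,0,0,0]
Step 4: insert xfl at [27, 29] -> counters=[0,0,0,0,0,0,0,0,0,0,0,0,0,1,0,2,0,0,0,0,0,0,1,0,0,1,0,1,0,1,0,0,0,0,0,0,1,0,0,0,0]
Step 5: insert uqk at [8, 22] -> counters=[0,0,0,0,0,0,0,0,1,0,0,0,0,1,0,2,0,0,0,0,0,0,2,0,0,1,0,1,0,1,0,0,0,0,0,0,1,0,0,0,0]
Step 6: insert m at [5, 40] -> counters=[0,0,0,0,0,1,0,0,1,0,0,0,0,1,0,2,0,0,0,0,0,0,2,0,0,1,0,1,0,1,0,0,0,0,0,0,1,0,0,0,1]
Step 7: insert r at [15, 32] -> counters=[0,0,0,0,0,1,0,0,1,0,0,0,0,1,0,3,0,0,0,0,0,0,2,0,0,1,0,1,0,1,0,0,1,0,0,0,1,0,0,0,1]
Step 8: delete ag at [13, 36] -> counters=[0,0,0,0,0,1,0,0,1,0,0,0,0,0,0,3,0,0,0,0,0,0,2,0,0,1,0,1,0,1,0,0,1,0,0,0,0,0,0,0,1]
Step 9: insert xfl at [27, 29] -> counters=[0,0,0,0,0,1,0,0,1,0,0,0,0,0,0,3,0,0,0,0,0,0,2,0,0,1,0,2,0,2,0,0,1,0,0,0,0,0,0,0,1]
Step 10: insert nk at [15, 22] -> counters=[0,0,0,0,0,1,0,0,1,0,0,0,0,0,0,4,0,0,0,0,0,0,3,0,0,1,0,2,0,2,0,0,1,0,0,0,0,0,0,0,1]
Final counters=[0,0,0,0,0,1,0,0,1,0,0,0,0,0,0,4,0,0,0,0,0,0,3,0,0,1,0,2,0,2,0,0,1,0,0,0,0,0,0,0,1] -> 9 nonzero

Answer: 9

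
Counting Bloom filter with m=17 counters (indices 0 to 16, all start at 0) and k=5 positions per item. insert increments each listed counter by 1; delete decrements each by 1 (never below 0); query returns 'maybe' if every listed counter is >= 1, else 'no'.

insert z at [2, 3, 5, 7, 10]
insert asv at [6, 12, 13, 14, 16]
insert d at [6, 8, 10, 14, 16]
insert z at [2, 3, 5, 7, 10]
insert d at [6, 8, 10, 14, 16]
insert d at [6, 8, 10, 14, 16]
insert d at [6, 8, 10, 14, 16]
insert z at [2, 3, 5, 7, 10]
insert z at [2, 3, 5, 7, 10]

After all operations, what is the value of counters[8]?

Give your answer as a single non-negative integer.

Answer: 4

Derivation:
Step 1: insert z at [2, 3, 5, 7, 10] -> counters=[0,0,1,1,0,1,0,1,0,0,1,0,0,0,0,0,0]
Step 2: insert asv at [6, 12, 13, 14, 16] -> counters=[0,0,1,1,0,1,1,1,0,0,1,0,1,1,1,0,1]
Step 3: insert d at [6, 8, 10, 14, 16] -> counters=[0,0,1,1,0,1,2,1,1,0,2,0,1,1,2,0,2]
Step 4: insert z at [2, 3, 5, 7, 10] -> counters=[0,0,2,2,0,2,2,2,1,0,3,0,1,1,2,0,2]
Step 5: insert d at [6, 8, 10, 14, 16] -> counters=[0,0,2,2,0,2,3,2,2,0,4,0,1,1,3,0,3]
Step 6: insert d at [6, 8, 10, 14, 16] -> counters=[0,0,2,2,0,2,4,2,3,0,5,0,1,1,4,0,4]
Step 7: insert d at [6, 8, 10, 14, 16] -> counters=[0,0,2,2,0,2,5,2,4,0,6,0,1,1,5,0,5]
Step 8: insert z at [2, 3, 5, 7, 10] -> counters=[0,0,3,3,0,3,5,3,4,0,7,0,1,1,5,0,5]
Step 9: insert z at [2, 3, 5, 7, 10] -> counters=[0,0,4,4,0,4,5,4,4,0,8,0,1,1,5,0,5]
Final counters=[0,0,4,4,0,4,5,4,4,0,8,0,1,1,5,0,5] -> counters[8]=4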